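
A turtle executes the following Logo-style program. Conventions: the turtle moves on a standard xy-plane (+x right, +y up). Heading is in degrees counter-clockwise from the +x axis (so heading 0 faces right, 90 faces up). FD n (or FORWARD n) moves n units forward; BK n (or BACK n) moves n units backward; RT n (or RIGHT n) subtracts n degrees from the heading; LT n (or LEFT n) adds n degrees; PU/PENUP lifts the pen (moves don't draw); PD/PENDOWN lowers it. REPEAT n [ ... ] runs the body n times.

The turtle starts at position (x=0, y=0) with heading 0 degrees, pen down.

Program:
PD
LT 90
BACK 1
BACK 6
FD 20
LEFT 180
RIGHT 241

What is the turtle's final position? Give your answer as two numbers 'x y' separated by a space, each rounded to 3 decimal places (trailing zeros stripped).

Answer: 0 13

Derivation:
Executing turtle program step by step:
Start: pos=(0,0), heading=0, pen down
PD: pen down
LT 90: heading 0 -> 90
BK 1: (0,0) -> (0,-1) [heading=90, draw]
BK 6: (0,-1) -> (0,-7) [heading=90, draw]
FD 20: (0,-7) -> (0,13) [heading=90, draw]
LT 180: heading 90 -> 270
RT 241: heading 270 -> 29
Final: pos=(0,13), heading=29, 3 segment(s) drawn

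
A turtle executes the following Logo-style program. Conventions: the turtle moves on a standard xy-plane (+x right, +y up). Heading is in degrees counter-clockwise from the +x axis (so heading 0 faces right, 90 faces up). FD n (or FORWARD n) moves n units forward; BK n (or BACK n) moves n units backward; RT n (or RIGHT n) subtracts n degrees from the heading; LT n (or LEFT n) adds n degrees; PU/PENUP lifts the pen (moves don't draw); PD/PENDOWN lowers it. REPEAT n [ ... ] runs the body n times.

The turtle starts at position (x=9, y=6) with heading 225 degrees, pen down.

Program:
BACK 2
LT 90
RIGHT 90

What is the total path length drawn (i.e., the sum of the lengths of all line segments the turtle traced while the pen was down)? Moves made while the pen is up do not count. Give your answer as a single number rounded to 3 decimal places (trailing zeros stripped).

Answer: 2

Derivation:
Executing turtle program step by step:
Start: pos=(9,6), heading=225, pen down
BK 2: (9,6) -> (10.414,7.414) [heading=225, draw]
LT 90: heading 225 -> 315
RT 90: heading 315 -> 225
Final: pos=(10.414,7.414), heading=225, 1 segment(s) drawn

Segment lengths:
  seg 1: (9,6) -> (10.414,7.414), length = 2
Total = 2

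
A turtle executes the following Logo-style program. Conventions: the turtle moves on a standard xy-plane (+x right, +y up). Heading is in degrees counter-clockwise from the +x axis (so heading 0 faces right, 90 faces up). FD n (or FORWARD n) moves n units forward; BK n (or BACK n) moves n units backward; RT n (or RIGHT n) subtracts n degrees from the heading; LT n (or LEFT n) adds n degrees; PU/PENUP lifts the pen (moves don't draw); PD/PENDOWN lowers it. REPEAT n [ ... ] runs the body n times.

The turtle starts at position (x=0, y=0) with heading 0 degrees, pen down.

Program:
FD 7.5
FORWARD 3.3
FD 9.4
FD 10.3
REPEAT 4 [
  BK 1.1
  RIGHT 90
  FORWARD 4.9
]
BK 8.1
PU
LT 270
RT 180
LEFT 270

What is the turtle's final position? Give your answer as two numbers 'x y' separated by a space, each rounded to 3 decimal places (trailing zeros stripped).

Answer: 22.4 0

Derivation:
Executing turtle program step by step:
Start: pos=(0,0), heading=0, pen down
FD 7.5: (0,0) -> (7.5,0) [heading=0, draw]
FD 3.3: (7.5,0) -> (10.8,0) [heading=0, draw]
FD 9.4: (10.8,0) -> (20.2,0) [heading=0, draw]
FD 10.3: (20.2,0) -> (30.5,0) [heading=0, draw]
REPEAT 4 [
  -- iteration 1/4 --
  BK 1.1: (30.5,0) -> (29.4,0) [heading=0, draw]
  RT 90: heading 0 -> 270
  FD 4.9: (29.4,0) -> (29.4,-4.9) [heading=270, draw]
  -- iteration 2/4 --
  BK 1.1: (29.4,-4.9) -> (29.4,-3.8) [heading=270, draw]
  RT 90: heading 270 -> 180
  FD 4.9: (29.4,-3.8) -> (24.5,-3.8) [heading=180, draw]
  -- iteration 3/4 --
  BK 1.1: (24.5,-3.8) -> (25.6,-3.8) [heading=180, draw]
  RT 90: heading 180 -> 90
  FD 4.9: (25.6,-3.8) -> (25.6,1.1) [heading=90, draw]
  -- iteration 4/4 --
  BK 1.1: (25.6,1.1) -> (25.6,0) [heading=90, draw]
  RT 90: heading 90 -> 0
  FD 4.9: (25.6,0) -> (30.5,0) [heading=0, draw]
]
BK 8.1: (30.5,0) -> (22.4,0) [heading=0, draw]
PU: pen up
LT 270: heading 0 -> 270
RT 180: heading 270 -> 90
LT 270: heading 90 -> 0
Final: pos=(22.4,0), heading=0, 13 segment(s) drawn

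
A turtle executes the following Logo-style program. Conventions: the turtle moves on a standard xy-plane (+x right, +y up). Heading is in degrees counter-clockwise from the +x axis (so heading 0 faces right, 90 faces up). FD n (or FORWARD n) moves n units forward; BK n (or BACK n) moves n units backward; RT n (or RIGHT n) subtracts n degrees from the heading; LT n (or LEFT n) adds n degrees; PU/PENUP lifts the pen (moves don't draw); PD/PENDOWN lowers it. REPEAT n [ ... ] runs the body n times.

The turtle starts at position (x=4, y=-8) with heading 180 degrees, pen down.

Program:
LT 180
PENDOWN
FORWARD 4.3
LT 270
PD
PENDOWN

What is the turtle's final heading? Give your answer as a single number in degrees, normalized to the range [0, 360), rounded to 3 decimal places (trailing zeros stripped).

Executing turtle program step by step:
Start: pos=(4,-8), heading=180, pen down
LT 180: heading 180 -> 0
PD: pen down
FD 4.3: (4,-8) -> (8.3,-8) [heading=0, draw]
LT 270: heading 0 -> 270
PD: pen down
PD: pen down
Final: pos=(8.3,-8), heading=270, 1 segment(s) drawn

Answer: 270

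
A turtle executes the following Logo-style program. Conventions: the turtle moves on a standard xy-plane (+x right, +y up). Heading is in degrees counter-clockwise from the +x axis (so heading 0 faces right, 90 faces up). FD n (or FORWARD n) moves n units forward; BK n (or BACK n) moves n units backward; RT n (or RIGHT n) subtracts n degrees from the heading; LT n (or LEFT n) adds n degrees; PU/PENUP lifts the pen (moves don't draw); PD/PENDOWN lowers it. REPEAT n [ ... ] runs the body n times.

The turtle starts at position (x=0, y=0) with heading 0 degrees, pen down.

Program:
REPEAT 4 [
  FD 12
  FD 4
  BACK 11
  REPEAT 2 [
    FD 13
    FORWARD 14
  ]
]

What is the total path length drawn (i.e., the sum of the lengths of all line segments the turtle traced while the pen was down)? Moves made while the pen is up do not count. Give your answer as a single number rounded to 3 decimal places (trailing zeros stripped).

Executing turtle program step by step:
Start: pos=(0,0), heading=0, pen down
REPEAT 4 [
  -- iteration 1/4 --
  FD 12: (0,0) -> (12,0) [heading=0, draw]
  FD 4: (12,0) -> (16,0) [heading=0, draw]
  BK 11: (16,0) -> (5,0) [heading=0, draw]
  REPEAT 2 [
    -- iteration 1/2 --
    FD 13: (5,0) -> (18,0) [heading=0, draw]
    FD 14: (18,0) -> (32,0) [heading=0, draw]
    -- iteration 2/2 --
    FD 13: (32,0) -> (45,0) [heading=0, draw]
    FD 14: (45,0) -> (59,0) [heading=0, draw]
  ]
  -- iteration 2/4 --
  FD 12: (59,0) -> (71,0) [heading=0, draw]
  FD 4: (71,0) -> (75,0) [heading=0, draw]
  BK 11: (75,0) -> (64,0) [heading=0, draw]
  REPEAT 2 [
    -- iteration 1/2 --
    FD 13: (64,0) -> (77,0) [heading=0, draw]
    FD 14: (77,0) -> (91,0) [heading=0, draw]
    -- iteration 2/2 --
    FD 13: (91,0) -> (104,0) [heading=0, draw]
    FD 14: (104,0) -> (118,0) [heading=0, draw]
  ]
  -- iteration 3/4 --
  FD 12: (118,0) -> (130,0) [heading=0, draw]
  FD 4: (130,0) -> (134,0) [heading=0, draw]
  BK 11: (134,0) -> (123,0) [heading=0, draw]
  REPEAT 2 [
    -- iteration 1/2 --
    FD 13: (123,0) -> (136,0) [heading=0, draw]
    FD 14: (136,0) -> (150,0) [heading=0, draw]
    -- iteration 2/2 --
    FD 13: (150,0) -> (163,0) [heading=0, draw]
    FD 14: (163,0) -> (177,0) [heading=0, draw]
  ]
  -- iteration 4/4 --
  FD 12: (177,0) -> (189,0) [heading=0, draw]
  FD 4: (189,0) -> (193,0) [heading=0, draw]
  BK 11: (193,0) -> (182,0) [heading=0, draw]
  REPEAT 2 [
    -- iteration 1/2 --
    FD 13: (182,0) -> (195,0) [heading=0, draw]
    FD 14: (195,0) -> (209,0) [heading=0, draw]
    -- iteration 2/2 --
    FD 13: (209,0) -> (222,0) [heading=0, draw]
    FD 14: (222,0) -> (236,0) [heading=0, draw]
  ]
]
Final: pos=(236,0), heading=0, 28 segment(s) drawn

Segment lengths:
  seg 1: (0,0) -> (12,0), length = 12
  seg 2: (12,0) -> (16,0), length = 4
  seg 3: (16,0) -> (5,0), length = 11
  seg 4: (5,0) -> (18,0), length = 13
  seg 5: (18,0) -> (32,0), length = 14
  seg 6: (32,0) -> (45,0), length = 13
  seg 7: (45,0) -> (59,0), length = 14
  seg 8: (59,0) -> (71,0), length = 12
  seg 9: (71,0) -> (75,0), length = 4
  seg 10: (75,0) -> (64,0), length = 11
  seg 11: (64,0) -> (77,0), length = 13
  seg 12: (77,0) -> (91,0), length = 14
  seg 13: (91,0) -> (104,0), length = 13
  seg 14: (104,0) -> (118,0), length = 14
  seg 15: (118,0) -> (130,0), length = 12
  seg 16: (130,0) -> (134,0), length = 4
  seg 17: (134,0) -> (123,0), length = 11
  seg 18: (123,0) -> (136,0), length = 13
  seg 19: (136,0) -> (150,0), length = 14
  seg 20: (150,0) -> (163,0), length = 13
  seg 21: (163,0) -> (177,0), length = 14
  seg 22: (177,0) -> (189,0), length = 12
  seg 23: (189,0) -> (193,0), length = 4
  seg 24: (193,0) -> (182,0), length = 11
  seg 25: (182,0) -> (195,0), length = 13
  seg 26: (195,0) -> (209,0), length = 14
  seg 27: (209,0) -> (222,0), length = 13
  seg 28: (222,0) -> (236,0), length = 14
Total = 324

Answer: 324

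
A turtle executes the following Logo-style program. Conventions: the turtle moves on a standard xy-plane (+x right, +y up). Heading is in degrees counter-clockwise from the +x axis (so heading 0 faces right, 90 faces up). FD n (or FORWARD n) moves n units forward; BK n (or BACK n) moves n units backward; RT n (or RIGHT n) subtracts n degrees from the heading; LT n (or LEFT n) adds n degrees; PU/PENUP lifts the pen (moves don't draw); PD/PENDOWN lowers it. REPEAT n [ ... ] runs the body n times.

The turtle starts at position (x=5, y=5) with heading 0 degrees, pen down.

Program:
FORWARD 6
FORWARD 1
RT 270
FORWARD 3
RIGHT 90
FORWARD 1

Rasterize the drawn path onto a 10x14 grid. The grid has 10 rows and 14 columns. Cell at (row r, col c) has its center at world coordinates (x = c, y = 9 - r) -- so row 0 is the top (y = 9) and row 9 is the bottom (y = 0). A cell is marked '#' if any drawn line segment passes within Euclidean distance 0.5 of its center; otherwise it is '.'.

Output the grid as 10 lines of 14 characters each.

Segment 0: (5,5) -> (11,5)
Segment 1: (11,5) -> (12,5)
Segment 2: (12,5) -> (12,8)
Segment 3: (12,8) -> (13,8)

Answer: ..............
............##
............#.
............#.
.....########.
..............
..............
..............
..............
..............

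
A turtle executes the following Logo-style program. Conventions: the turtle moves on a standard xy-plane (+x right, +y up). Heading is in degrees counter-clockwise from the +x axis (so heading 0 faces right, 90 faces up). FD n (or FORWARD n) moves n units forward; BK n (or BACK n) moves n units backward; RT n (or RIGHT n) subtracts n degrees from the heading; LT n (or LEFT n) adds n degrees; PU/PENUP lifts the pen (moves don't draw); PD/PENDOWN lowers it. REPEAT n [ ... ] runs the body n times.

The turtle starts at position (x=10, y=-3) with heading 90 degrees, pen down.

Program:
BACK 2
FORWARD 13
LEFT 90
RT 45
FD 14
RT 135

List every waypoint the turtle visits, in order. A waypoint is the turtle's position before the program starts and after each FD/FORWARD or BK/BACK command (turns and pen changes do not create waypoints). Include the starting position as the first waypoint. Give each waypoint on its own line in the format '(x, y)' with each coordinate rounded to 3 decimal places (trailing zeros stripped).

Answer: (10, -3)
(10, -5)
(10, 8)
(0.101, 17.899)

Derivation:
Executing turtle program step by step:
Start: pos=(10,-3), heading=90, pen down
BK 2: (10,-3) -> (10,-5) [heading=90, draw]
FD 13: (10,-5) -> (10,8) [heading=90, draw]
LT 90: heading 90 -> 180
RT 45: heading 180 -> 135
FD 14: (10,8) -> (0.101,17.899) [heading=135, draw]
RT 135: heading 135 -> 0
Final: pos=(0.101,17.899), heading=0, 3 segment(s) drawn
Waypoints (4 total):
(10, -3)
(10, -5)
(10, 8)
(0.101, 17.899)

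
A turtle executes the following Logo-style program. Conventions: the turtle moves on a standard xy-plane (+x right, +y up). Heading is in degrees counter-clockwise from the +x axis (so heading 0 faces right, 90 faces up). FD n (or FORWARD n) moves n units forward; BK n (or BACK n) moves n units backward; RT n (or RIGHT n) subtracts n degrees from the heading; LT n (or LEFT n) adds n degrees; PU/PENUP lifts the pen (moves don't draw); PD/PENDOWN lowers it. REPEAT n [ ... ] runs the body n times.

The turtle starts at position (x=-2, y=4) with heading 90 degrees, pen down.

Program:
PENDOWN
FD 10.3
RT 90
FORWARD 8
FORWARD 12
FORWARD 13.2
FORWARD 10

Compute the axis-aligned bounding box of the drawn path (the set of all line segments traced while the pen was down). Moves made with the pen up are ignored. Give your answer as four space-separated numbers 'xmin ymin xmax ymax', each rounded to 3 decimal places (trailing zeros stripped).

Executing turtle program step by step:
Start: pos=(-2,4), heading=90, pen down
PD: pen down
FD 10.3: (-2,4) -> (-2,14.3) [heading=90, draw]
RT 90: heading 90 -> 0
FD 8: (-2,14.3) -> (6,14.3) [heading=0, draw]
FD 12: (6,14.3) -> (18,14.3) [heading=0, draw]
FD 13.2: (18,14.3) -> (31.2,14.3) [heading=0, draw]
FD 10: (31.2,14.3) -> (41.2,14.3) [heading=0, draw]
Final: pos=(41.2,14.3), heading=0, 5 segment(s) drawn

Segment endpoints: x in {-2, -2, 6, 18, 31.2, 41.2}, y in {4, 14.3}
xmin=-2, ymin=4, xmax=41.2, ymax=14.3

Answer: -2 4 41.2 14.3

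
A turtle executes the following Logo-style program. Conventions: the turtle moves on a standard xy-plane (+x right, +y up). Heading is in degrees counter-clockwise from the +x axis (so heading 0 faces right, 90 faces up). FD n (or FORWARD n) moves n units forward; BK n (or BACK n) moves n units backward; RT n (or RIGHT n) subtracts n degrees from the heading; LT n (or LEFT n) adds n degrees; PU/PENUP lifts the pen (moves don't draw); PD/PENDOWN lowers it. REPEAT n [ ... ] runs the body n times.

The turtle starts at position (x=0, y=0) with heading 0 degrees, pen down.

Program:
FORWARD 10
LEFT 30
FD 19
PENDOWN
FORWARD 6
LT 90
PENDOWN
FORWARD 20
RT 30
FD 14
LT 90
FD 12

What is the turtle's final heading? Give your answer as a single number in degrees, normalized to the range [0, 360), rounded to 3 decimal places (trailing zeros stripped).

Answer: 180

Derivation:
Executing turtle program step by step:
Start: pos=(0,0), heading=0, pen down
FD 10: (0,0) -> (10,0) [heading=0, draw]
LT 30: heading 0 -> 30
FD 19: (10,0) -> (26.454,9.5) [heading=30, draw]
PD: pen down
FD 6: (26.454,9.5) -> (31.651,12.5) [heading=30, draw]
LT 90: heading 30 -> 120
PD: pen down
FD 20: (31.651,12.5) -> (21.651,29.821) [heading=120, draw]
RT 30: heading 120 -> 90
FD 14: (21.651,29.821) -> (21.651,43.821) [heading=90, draw]
LT 90: heading 90 -> 180
FD 12: (21.651,43.821) -> (9.651,43.821) [heading=180, draw]
Final: pos=(9.651,43.821), heading=180, 6 segment(s) drawn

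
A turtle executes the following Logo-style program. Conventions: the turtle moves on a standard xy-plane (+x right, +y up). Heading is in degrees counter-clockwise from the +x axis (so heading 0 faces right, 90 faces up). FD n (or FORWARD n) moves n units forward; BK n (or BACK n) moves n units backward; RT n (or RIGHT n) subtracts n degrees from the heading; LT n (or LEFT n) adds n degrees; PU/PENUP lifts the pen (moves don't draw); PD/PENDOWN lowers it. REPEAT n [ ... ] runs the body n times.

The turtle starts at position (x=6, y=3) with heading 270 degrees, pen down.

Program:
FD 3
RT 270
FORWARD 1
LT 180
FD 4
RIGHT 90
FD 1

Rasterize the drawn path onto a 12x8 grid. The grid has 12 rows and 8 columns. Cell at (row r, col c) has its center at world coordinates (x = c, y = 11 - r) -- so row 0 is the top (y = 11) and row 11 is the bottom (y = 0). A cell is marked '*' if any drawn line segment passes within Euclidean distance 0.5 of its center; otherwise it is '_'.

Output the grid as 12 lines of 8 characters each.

Segment 0: (6,3) -> (6,0)
Segment 1: (6,0) -> (7,0)
Segment 2: (7,0) -> (3,0)
Segment 3: (3,0) -> (3,1)

Answer: ________
________
________
________
________
________
________
________
______*_
______*_
___*__*_
___*****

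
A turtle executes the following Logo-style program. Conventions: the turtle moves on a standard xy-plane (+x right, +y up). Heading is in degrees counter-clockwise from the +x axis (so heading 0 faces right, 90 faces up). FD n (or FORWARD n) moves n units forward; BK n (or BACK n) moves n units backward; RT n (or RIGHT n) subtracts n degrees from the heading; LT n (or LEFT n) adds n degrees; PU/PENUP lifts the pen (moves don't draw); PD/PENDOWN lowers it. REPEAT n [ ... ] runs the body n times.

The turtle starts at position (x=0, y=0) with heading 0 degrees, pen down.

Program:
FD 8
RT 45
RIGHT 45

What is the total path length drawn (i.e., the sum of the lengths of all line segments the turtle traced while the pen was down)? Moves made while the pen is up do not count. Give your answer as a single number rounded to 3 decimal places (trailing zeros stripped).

Executing turtle program step by step:
Start: pos=(0,0), heading=0, pen down
FD 8: (0,0) -> (8,0) [heading=0, draw]
RT 45: heading 0 -> 315
RT 45: heading 315 -> 270
Final: pos=(8,0), heading=270, 1 segment(s) drawn

Segment lengths:
  seg 1: (0,0) -> (8,0), length = 8
Total = 8

Answer: 8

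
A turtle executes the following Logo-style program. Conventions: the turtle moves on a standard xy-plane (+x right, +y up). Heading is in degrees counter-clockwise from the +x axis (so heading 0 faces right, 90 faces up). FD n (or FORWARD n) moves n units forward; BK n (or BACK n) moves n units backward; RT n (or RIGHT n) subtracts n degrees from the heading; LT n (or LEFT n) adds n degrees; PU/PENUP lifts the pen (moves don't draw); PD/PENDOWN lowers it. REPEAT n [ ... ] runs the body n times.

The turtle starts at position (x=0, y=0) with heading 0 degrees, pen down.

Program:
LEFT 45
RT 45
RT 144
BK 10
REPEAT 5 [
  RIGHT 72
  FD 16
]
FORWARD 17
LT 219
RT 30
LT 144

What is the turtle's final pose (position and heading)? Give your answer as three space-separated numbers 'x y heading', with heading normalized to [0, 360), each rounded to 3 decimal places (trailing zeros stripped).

Executing turtle program step by step:
Start: pos=(0,0), heading=0, pen down
LT 45: heading 0 -> 45
RT 45: heading 45 -> 0
RT 144: heading 0 -> 216
BK 10: (0,0) -> (8.09,5.878) [heading=216, draw]
REPEAT 5 [
  -- iteration 1/5 --
  RT 72: heading 216 -> 144
  FD 16: (8.09,5.878) -> (-4.854,15.282) [heading=144, draw]
  -- iteration 2/5 --
  RT 72: heading 144 -> 72
  FD 16: (-4.854,15.282) -> (0.09,30.499) [heading=72, draw]
  -- iteration 3/5 --
  RT 72: heading 72 -> 0
  FD 16: (0.09,30.499) -> (16.09,30.499) [heading=0, draw]
  -- iteration 4/5 --
  RT 72: heading 0 -> 288
  FD 16: (16.09,30.499) -> (21.034,15.282) [heading=288, draw]
  -- iteration 5/5 --
  RT 72: heading 288 -> 216
  FD 16: (21.034,15.282) -> (8.09,5.878) [heading=216, draw]
]
FD 17: (8.09,5.878) -> (-5.663,-4.114) [heading=216, draw]
LT 219: heading 216 -> 75
RT 30: heading 75 -> 45
LT 144: heading 45 -> 189
Final: pos=(-5.663,-4.114), heading=189, 7 segment(s) drawn

Answer: -5.663 -4.114 189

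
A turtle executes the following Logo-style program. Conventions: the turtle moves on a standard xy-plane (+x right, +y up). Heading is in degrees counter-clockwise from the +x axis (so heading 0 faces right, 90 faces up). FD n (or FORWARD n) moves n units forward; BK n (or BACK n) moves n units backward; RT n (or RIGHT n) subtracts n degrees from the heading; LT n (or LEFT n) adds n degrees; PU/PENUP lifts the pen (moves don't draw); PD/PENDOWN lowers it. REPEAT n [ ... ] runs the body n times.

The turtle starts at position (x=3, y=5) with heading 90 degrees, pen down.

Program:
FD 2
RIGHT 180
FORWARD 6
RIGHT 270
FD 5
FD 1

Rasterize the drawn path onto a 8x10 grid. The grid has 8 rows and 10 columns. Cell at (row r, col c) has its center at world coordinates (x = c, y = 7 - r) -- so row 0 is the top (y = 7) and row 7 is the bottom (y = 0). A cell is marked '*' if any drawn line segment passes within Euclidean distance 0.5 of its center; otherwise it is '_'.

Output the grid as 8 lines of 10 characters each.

Segment 0: (3,5) -> (3,7)
Segment 1: (3,7) -> (3,1)
Segment 2: (3,1) -> (8,1)
Segment 3: (8,1) -> (9,1)

Answer: ___*______
___*______
___*______
___*______
___*______
___*______
___*******
__________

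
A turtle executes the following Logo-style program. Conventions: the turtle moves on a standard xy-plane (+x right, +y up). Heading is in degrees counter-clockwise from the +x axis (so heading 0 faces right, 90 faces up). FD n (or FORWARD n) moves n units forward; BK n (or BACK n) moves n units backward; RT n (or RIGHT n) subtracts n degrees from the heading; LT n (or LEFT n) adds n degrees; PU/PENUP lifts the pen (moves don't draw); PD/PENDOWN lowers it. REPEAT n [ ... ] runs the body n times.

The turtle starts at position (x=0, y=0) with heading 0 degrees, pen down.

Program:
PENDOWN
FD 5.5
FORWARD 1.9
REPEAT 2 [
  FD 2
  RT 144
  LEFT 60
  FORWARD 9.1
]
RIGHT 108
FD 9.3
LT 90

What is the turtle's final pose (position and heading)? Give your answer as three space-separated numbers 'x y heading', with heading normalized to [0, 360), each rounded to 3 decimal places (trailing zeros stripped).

Answer: 2.631 -3.682 174

Derivation:
Executing turtle program step by step:
Start: pos=(0,0), heading=0, pen down
PD: pen down
FD 5.5: (0,0) -> (5.5,0) [heading=0, draw]
FD 1.9: (5.5,0) -> (7.4,0) [heading=0, draw]
REPEAT 2 [
  -- iteration 1/2 --
  FD 2: (7.4,0) -> (9.4,0) [heading=0, draw]
  RT 144: heading 0 -> 216
  LT 60: heading 216 -> 276
  FD 9.1: (9.4,0) -> (10.351,-9.05) [heading=276, draw]
  -- iteration 2/2 --
  FD 2: (10.351,-9.05) -> (10.56,-11.039) [heading=276, draw]
  RT 144: heading 276 -> 132
  LT 60: heading 132 -> 192
  FD 9.1: (10.56,-11.039) -> (1.659,-12.931) [heading=192, draw]
]
RT 108: heading 192 -> 84
FD 9.3: (1.659,-12.931) -> (2.631,-3.682) [heading=84, draw]
LT 90: heading 84 -> 174
Final: pos=(2.631,-3.682), heading=174, 7 segment(s) drawn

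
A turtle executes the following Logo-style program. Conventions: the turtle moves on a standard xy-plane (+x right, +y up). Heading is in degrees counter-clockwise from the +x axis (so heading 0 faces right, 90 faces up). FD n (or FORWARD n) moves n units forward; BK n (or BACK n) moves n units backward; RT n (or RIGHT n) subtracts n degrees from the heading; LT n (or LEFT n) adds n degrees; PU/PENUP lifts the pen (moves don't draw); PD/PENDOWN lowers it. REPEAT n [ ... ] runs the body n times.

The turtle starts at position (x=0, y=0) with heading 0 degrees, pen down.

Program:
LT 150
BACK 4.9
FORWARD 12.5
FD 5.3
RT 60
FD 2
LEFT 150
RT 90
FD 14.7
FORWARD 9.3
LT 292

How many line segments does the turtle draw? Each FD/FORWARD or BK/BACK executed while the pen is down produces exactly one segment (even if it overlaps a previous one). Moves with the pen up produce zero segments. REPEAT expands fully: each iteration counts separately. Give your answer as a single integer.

Answer: 6

Derivation:
Executing turtle program step by step:
Start: pos=(0,0), heading=0, pen down
LT 150: heading 0 -> 150
BK 4.9: (0,0) -> (4.244,-2.45) [heading=150, draw]
FD 12.5: (4.244,-2.45) -> (-6.582,3.8) [heading=150, draw]
FD 5.3: (-6.582,3.8) -> (-11.172,6.45) [heading=150, draw]
RT 60: heading 150 -> 90
FD 2: (-11.172,6.45) -> (-11.172,8.45) [heading=90, draw]
LT 150: heading 90 -> 240
RT 90: heading 240 -> 150
FD 14.7: (-11.172,8.45) -> (-23.902,15.8) [heading=150, draw]
FD 9.3: (-23.902,15.8) -> (-31.956,20.45) [heading=150, draw]
LT 292: heading 150 -> 82
Final: pos=(-31.956,20.45), heading=82, 6 segment(s) drawn
Segments drawn: 6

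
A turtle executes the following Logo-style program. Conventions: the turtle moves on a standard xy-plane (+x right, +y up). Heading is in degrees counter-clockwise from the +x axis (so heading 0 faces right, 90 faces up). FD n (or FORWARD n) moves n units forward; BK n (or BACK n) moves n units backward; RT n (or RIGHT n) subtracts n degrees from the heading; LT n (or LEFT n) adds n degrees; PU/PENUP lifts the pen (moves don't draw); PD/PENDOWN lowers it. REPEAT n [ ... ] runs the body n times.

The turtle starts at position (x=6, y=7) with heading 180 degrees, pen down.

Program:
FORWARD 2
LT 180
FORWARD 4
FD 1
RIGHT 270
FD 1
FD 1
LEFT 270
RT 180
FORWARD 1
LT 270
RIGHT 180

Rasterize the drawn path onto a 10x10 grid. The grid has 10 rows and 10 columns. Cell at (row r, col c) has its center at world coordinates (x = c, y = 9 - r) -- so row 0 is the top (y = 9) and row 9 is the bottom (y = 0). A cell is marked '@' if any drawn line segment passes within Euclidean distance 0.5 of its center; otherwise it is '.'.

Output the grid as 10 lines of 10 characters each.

Answer: ........@@
.........@
....@@@@@@
..........
..........
..........
..........
..........
..........
..........

Derivation:
Segment 0: (6,7) -> (4,7)
Segment 1: (4,7) -> (8,7)
Segment 2: (8,7) -> (9,7)
Segment 3: (9,7) -> (9,8)
Segment 4: (9,8) -> (9,9)
Segment 5: (9,9) -> (8,9)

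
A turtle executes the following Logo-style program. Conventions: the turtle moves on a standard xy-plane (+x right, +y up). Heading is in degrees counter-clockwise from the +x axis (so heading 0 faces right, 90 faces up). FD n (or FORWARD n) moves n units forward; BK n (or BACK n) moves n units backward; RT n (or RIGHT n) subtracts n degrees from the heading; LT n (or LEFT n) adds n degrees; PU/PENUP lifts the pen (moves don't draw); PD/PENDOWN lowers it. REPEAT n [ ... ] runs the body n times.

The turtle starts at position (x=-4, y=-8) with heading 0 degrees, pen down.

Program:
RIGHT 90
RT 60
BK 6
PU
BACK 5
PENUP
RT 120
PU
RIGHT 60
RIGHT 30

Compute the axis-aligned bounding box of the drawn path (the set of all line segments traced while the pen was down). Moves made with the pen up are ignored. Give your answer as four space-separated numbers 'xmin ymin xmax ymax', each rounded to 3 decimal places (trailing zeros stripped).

Executing turtle program step by step:
Start: pos=(-4,-8), heading=0, pen down
RT 90: heading 0 -> 270
RT 60: heading 270 -> 210
BK 6: (-4,-8) -> (1.196,-5) [heading=210, draw]
PU: pen up
BK 5: (1.196,-5) -> (5.526,-2.5) [heading=210, move]
PU: pen up
RT 120: heading 210 -> 90
PU: pen up
RT 60: heading 90 -> 30
RT 30: heading 30 -> 0
Final: pos=(5.526,-2.5), heading=0, 1 segment(s) drawn

Segment endpoints: x in {-4, 1.196}, y in {-8, -5}
xmin=-4, ymin=-8, xmax=1.196, ymax=-5

Answer: -4 -8 1.196 -5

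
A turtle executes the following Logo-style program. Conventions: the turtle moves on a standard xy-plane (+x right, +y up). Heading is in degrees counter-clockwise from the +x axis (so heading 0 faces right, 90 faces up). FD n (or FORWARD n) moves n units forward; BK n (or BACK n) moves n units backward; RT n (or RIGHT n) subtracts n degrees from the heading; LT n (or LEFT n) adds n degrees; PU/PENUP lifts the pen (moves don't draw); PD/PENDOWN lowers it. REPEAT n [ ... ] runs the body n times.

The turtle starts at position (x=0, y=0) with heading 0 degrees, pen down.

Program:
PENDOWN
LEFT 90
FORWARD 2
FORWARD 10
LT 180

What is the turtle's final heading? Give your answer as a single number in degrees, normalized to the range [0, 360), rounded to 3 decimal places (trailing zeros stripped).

Answer: 270

Derivation:
Executing turtle program step by step:
Start: pos=(0,0), heading=0, pen down
PD: pen down
LT 90: heading 0 -> 90
FD 2: (0,0) -> (0,2) [heading=90, draw]
FD 10: (0,2) -> (0,12) [heading=90, draw]
LT 180: heading 90 -> 270
Final: pos=(0,12), heading=270, 2 segment(s) drawn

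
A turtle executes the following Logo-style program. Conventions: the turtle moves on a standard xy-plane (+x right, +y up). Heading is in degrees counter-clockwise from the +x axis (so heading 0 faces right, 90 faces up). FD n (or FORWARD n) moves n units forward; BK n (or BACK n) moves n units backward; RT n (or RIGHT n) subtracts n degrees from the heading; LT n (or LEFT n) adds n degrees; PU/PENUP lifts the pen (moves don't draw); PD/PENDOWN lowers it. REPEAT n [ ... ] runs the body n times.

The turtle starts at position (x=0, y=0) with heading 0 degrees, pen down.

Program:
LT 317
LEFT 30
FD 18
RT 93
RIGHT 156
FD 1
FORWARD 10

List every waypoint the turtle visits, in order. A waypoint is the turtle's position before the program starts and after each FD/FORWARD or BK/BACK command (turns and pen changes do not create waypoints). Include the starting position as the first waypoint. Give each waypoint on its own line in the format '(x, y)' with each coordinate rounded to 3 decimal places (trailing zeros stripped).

Answer: (0, 0)
(17.539, -4.049)
(17.399, -3.059)
(16.008, 6.844)

Derivation:
Executing turtle program step by step:
Start: pos=(0,0), heading=0, pen down
LT 317: heading 0 -> 317
LT 30: heading 317 -> 347
FD 18: (0,0) -> (17.539,-4.049) [heading=347, draw]
RT 93: heading 347 -> 254
RT 156: heading 254 -> 98
FD 1: (17.539,-4.049) -> (17.399,-3.059) [heading=98, draw]
FD 10: (17.399,-3.059) -> (16.008,6.844) [heading=98, draw]
Final: pos=(16.008,6.844), heading=98, 3 segment(s) drawn
Waypoints (4 total):
(0, 0)
(17.539, -4.049)
(17.399, -3.059)
(16.008, 6.844)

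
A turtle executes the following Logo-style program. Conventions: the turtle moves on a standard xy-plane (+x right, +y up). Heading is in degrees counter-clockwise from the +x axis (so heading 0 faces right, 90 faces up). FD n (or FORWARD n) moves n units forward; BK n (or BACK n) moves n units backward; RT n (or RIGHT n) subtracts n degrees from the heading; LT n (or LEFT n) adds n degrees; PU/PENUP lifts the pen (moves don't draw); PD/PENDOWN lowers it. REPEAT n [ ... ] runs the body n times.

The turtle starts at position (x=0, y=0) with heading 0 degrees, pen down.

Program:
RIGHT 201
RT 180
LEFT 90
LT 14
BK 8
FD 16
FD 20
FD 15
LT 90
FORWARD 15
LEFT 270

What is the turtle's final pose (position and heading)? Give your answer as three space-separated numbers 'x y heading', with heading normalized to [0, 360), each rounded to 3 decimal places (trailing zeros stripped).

Executing turtle program step by step:
Start: pos=(0,0), heading=0, pen down
RT 201: heading 0 -> 159
RT 180: heading 159 -> 339
LT 90: heading 339 -> 69
LT 14: heading 69 -> 83
BK 8: (0,0) -> (-0.975,-7.94) [heading=83, draw]
FD 16: (-0.975,-7.94) -> (0.975,7.94) [heading=83, draw]
FD 20: (0.975,7.94) -> (3.412,27.791) [heading=83, draw]
FD 15: (3.412,27.791) -> (5.24,42.679) [heading=83, draw]
LT 90: heading 83 -> 173
FD 15: (5.24,42.679) -> (-9.648,44.508) [heading=173, draw]
LT 270: heading 173 -> 83
Final: pos=(-9.648,44.508), heading=83, 5 segment(s) drawn

Answer: -9.648 44.508 83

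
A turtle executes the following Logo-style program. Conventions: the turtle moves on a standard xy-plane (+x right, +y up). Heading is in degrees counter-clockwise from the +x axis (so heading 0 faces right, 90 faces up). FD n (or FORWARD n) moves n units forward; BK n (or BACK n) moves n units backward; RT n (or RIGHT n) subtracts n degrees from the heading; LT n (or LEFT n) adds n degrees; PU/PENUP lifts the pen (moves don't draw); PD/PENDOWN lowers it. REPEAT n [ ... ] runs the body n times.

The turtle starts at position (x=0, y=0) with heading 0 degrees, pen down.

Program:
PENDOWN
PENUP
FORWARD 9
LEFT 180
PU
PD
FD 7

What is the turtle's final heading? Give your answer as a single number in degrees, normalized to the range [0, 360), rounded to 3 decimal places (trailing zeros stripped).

Executing turtle program step by step:
Start: pos=(0,0), heading=0, pen down
PD: pen down
PU: pen up
FD 9: (0,0) -> (9,0) [heading=0, move]
LT 180: heading 0 -> 180
PU: pen up
PD: pen down
FD 7: (9,0) -> (2,0) [heading=180, draw]
Final: pos=(2,0), heading=180, 1 segment(s) drawn

Answer: 180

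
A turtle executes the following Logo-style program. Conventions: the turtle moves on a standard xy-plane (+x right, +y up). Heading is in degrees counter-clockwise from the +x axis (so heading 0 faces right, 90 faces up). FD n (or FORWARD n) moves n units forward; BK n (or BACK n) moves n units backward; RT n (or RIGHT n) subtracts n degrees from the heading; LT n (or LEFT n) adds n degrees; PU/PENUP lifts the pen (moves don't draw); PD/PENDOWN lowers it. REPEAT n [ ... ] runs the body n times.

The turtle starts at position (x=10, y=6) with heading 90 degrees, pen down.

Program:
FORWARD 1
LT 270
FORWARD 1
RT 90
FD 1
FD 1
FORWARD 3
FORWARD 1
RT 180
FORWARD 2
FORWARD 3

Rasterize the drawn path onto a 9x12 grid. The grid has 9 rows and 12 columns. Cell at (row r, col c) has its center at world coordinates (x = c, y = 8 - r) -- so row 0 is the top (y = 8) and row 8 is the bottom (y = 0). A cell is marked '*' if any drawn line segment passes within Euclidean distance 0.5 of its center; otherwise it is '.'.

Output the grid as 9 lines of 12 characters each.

Segment 0: (10,6) -> (10,7)
Segment 1: (10,7) -> (11,7)
Segment 2: (11,7) -> (11,6)
Segment 3: (11,6) -> (11,5)
Segment 4: (11,5) -> (11,2)
Segment 5: (11,2) -> (11,1)
Segment 6: (11,1) -> (11,3)
Segment 7: (11,3) -> (11,6)

Answer: ............
..........**
..........**
...........*
...........*
...........*
...........*
...........*
............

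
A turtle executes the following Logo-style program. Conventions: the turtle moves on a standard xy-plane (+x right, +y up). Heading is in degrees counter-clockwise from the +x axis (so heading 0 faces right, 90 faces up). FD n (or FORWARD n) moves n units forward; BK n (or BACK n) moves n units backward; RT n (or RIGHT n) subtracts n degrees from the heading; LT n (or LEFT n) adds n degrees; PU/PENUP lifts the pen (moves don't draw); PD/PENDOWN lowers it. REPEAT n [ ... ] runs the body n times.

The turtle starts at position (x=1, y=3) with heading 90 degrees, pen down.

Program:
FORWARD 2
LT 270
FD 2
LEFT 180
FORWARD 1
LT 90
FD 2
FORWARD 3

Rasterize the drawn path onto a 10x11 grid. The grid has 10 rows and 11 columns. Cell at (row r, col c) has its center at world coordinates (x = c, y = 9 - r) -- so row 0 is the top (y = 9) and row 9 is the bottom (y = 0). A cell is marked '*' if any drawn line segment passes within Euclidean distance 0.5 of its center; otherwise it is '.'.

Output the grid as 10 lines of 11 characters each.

Segment 0: (1,3) -> (1,5)
Segment 1: (1,5) -> (3,5)
Segment 2: (3,5) -> (2,5)
Segment 3: (2,5) -> (2,3)
Segment 4: (2,3) -> (2,-0)

Answer: ...........
...........
...........
...........
.***.......
.**........
.**........
..*........
..*........
..*........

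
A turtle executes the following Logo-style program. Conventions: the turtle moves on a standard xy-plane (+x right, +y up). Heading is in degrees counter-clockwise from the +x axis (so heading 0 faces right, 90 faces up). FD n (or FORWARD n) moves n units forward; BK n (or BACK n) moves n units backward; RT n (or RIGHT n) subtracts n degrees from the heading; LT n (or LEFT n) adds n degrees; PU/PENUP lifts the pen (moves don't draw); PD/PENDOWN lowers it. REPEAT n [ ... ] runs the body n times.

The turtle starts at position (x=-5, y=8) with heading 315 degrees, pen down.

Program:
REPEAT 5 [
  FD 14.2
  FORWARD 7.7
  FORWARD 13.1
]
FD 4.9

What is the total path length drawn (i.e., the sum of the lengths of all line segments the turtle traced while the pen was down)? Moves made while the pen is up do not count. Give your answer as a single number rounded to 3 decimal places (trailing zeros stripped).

Executing turtle program step by step:
Start: pos=(-5,8), heading=315, pen down
REPEAT 5 [
  -- iteration 1/5 --
  FD 14.2: (-5,8) -> (5.041,-2.041) [heading=315, draw]
  FD 7.7: (5.041,-2.041) -> (10.486,-7.486) [heading=315, draw]
  FD 13.1: (10.486,-7.486) -> (19.749,-16.749) [heading=315, draw]
  -- iteration 2/5 --
  FD 14.2: (19.749,-16.749) -> (29.79,-26.79) [heading=315, draw]
  FD 7.7: (29.79,-26.79) -> (35.234,-32.234) [heading=315, draw]
  FD 13.1: (35.234,-32.234) -> (44.497,-41.497) [heading=315, draw]
  -- iteration 3/5 --
  FD 14.2: (44.497,-41.497) -> (54.538,-51.538) [heading=315, draw]
  FD 7.7: (54.538,-51.538) -> (59.983,-56.983) [heading=315, draw]
  FD 13.1: (59.983,-56.983) -> (69.246,-66.246) [heading=315, draw]
  -- iteration 4/5 --
  FD 14.2: (69.246,-66.246) -> (79.287,-76.287) [heading=315, draw]
  FD 7.7: (79.287,-76.287) -> (84.732,-81.732) [heading=315, draw]
  FD 13.1: (84.732,-81.732) -> (93.995,-90.995) [heading=315, draw]
  -- iteration 5/5 --
  FD 14.2: (93.995,-90.995) -> (104.036,-101.036) [heading=315, draw]
  FD 7.7: (104.036,-101.036) -> (109.481,-106.481) [heading=315, draw]
  FD 13.1: (109.481,-106.481) -> (118.744,-115.744) [heading=315, draw]
]
FD 4.9: (118.744,-115.744) -> (122.209,-119.209) [heading=315, draw]
Final: pos=(122.209,-119.209), heading=315, 16 segment(s) drawn

Segment lengths:
  seg 1: (-5,8) -> (5.041,-2.041), length = 14.2
  seg 2: (5.041,-2.041) -> (10.486,-7.486), length = 7.7
  seg 3: (10.486,-7.486) -> (19.749,-16.749), length = 13.1
  seg 4: (19.749,-16.749) -> (29.79,-26.79), length = 14.2
  seg 5: (29.79,-26.79) -> (35.234,-32.234), length = 7.7
  seg 6: (35.234,-32.234) -> (44.497,-41.497), length = 13.1
  seg 7: (44.497,-41.497) -> (54.538,-51.538), length = 14.2
  seg 8: (54.538,-51.538) -> (59.983,-56.983), length = 7.7
  seg 9: (59.983,-56.983) -> (69.246,-66.246), length = 13.1
  seg 10: (69.246,-66.246) -> (79.287,-76.287), length = 14.2
  seg 11: (79.287,-76.287) -> (84.732,-81.732), length = 7.7
  seg 12: (84.732,-81.732) -> (93.995,-90.995), length = 13.1
  seg 13: (93.995,-90.995) -> (104.036,-101.036), length = 14.2
  seg 14: (104.036,-101.036) -> (109.481,-106.481), length = 7.7
  seg 15: (109.481,-106.481) -> (118.744,-115.744), length = 13.1
  seg 16: (118.744,-115.744) -> (122.209,-119.209), length = 4.9
Total = 179.9

Answer: 179.9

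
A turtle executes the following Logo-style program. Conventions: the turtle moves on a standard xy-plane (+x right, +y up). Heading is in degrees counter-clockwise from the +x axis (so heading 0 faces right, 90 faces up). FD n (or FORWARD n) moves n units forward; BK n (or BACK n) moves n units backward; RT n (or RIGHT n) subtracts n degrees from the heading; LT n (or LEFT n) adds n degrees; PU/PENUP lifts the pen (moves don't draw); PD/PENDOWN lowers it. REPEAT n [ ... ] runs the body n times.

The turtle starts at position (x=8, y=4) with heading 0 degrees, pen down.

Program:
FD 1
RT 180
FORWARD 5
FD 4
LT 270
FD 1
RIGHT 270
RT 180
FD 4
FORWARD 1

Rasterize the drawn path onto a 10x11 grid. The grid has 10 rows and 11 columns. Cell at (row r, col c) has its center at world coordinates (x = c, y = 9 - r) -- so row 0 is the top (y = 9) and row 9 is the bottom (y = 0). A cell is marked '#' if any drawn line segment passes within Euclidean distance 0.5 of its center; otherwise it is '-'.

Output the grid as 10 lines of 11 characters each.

Segment 0: (8,4) -> (9,4)
Segment 1: (9,4) -> (4,4)
Segment 2: (4,4) -> (0,4)
Segment 3: (0,4) -> (0,5)
Segment 4: (0,5) -> (4,5)
Segment 5: (4,5) -> (5,5)

Answer: -----------
-----------
-----------
-----------
######-----
##########-
-----------
-----------
-----------
-----------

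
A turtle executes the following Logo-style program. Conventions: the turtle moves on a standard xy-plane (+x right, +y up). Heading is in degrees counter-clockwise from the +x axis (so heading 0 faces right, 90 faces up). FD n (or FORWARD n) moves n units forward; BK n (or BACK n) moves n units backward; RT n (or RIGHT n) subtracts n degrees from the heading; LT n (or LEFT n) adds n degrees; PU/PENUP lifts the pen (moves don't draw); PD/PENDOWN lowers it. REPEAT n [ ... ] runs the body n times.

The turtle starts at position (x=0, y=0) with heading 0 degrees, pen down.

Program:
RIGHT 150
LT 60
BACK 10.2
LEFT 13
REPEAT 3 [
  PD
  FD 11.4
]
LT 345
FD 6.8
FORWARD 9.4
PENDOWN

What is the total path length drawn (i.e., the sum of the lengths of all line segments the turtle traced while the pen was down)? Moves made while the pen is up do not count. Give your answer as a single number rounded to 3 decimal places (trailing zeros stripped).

Answer: 60.6

Derivation:
Executing turtle program step by step:
Start: pos=(0,0), heading=0, pen down
RT 150: heading 0 -> 210
LT 60: heading 210 -> 270
BK 10.2: (0,0) -> (0,10.2) [heading=270, draw]
LT 13: heading 270 -> 283
REPEAT 3 [
  -- iteration 1/3 --
  PD: pen down
  FD 11.4: (0,10.2) -> (2.564,-0.908) [heading=283, draw]
  -- iteration 2/3 --
  PD: pen down
  FD 11.4: (2.564,-0.908) -> (5.129,-12.016) [heading=283, draw]
  -- iteration 3/3 --
  PD: pen down
  FD 11.4: (5.129,-12.016) -> (7.693,-23.123) [heading=283, draw]
]
LT 345: heading 283 -> 268
FD 6.8: (7.693,-23.123) -> (7.456,-29.919) [heading=268, draw]
FD 9.4: (7.456,-29.919) -> (7.128,-39.314) [heading=268, draw]
PD: pen down
Final: pos=(7.128,-39.314), heading=268, 6 segment(s) drawn

Segment lengths:
  seg 1: (0,0) -> (0,10.2), length = 10.2
  seg 2: (0,10.2) -> (2.564,-0.908), length = 11.4
  seg 3: (2.564,-0.908) -> (5.129,-12.016), length = 11.4
  seg 4: (5.129,-12.016) -> (7.693,-23.123), length = 11.4
  seg 5: (7.693,-23.123) -> (7.456,-29.919), length = 6.8
  seg 6: (7.456,-29.919) -> (7.128,-39.314), length = 9.4
Total = 60.6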